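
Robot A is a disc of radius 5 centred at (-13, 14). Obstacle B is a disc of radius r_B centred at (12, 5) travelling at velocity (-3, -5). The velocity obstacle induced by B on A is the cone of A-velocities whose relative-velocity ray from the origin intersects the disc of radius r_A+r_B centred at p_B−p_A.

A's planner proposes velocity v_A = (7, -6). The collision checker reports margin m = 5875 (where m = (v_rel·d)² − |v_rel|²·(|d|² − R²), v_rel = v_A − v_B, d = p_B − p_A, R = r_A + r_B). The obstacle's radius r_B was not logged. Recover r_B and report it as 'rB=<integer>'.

m = 5875
d = (25, -9);  v_rel = (10, -1),  |v_rel|² = 101
v_rel×d = (10)·(-9) − (-1)·(25) = -65
since m = R²·101 − (-65)²:  R² = (4225 + 5875) / 101 = 100
R = √100 = 10  ⇒  r_B = 10 − 5 = 5

rB=5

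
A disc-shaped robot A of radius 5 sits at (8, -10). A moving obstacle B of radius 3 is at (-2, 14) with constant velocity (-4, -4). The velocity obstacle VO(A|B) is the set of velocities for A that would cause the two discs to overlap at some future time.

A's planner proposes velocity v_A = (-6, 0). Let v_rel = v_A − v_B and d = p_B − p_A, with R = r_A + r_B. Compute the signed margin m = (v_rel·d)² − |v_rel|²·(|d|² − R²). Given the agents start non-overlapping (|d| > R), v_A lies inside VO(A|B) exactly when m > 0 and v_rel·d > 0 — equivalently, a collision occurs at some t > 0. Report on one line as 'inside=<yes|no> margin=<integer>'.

d = (-10, 24),  |d|² = 676;  R = 5+3 = 8,  c = 676−8² = 612
v_rel = (-2, 4),  |v_rel|² = 20;  v_rel·d = (-2)·(-10) + (4)·(24) = 116
20·t² − 232·t + 612 = 0  ⇒  m = 116² − 20·612 = 1216
m = 1216 > 0,  v_rel·d = 116 > 0  ⇒  inside

inside=yes margin=1216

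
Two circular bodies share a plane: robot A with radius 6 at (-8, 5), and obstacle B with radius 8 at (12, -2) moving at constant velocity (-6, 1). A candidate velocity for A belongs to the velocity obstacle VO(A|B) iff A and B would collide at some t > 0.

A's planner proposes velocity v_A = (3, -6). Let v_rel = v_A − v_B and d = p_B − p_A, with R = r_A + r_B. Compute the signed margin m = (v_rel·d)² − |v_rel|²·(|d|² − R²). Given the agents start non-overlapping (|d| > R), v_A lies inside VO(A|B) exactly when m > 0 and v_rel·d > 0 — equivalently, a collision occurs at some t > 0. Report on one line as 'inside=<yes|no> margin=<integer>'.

d = (20, -7),  |d|² = 449;  R = 6+8 = 14,  c = 449−14² = 253
v_rel = (9, -7),  |v_rel|² = 130;  v_rel·d = (9)·(20) + (-7)·(-7) = 229
130·t² − 458·t + 253 = 0  ⇒  m = 229² − 130·253 = 19551
m = 19551 > 0,  v_rel·d = 229 > 0  ⇒  inside

inside=yes margin=19551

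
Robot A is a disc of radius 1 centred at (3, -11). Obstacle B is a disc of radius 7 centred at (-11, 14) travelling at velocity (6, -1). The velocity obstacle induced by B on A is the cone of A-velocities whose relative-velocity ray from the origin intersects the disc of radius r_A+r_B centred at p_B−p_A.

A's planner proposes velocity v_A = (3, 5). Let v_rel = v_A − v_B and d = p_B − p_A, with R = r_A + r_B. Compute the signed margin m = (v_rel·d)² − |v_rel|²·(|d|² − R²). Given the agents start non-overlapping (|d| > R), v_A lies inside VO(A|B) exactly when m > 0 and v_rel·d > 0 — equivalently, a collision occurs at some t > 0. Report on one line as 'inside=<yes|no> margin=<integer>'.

d = (-14, 25),  |d|² = 821;  R = 1+7 = 8,  c = 821−8² = 757
v_rel = (-3, 6),  |v_rel|² = 45;  v_rel·d = (-3)·(-14) + (6)·(25) = 192
45·t² − 384·t + 757 = 0  ⇒  m = 192² − 45·757 = 2799
m = 2799 > 0,  v_rel·d = 192 > 0  ⇒  inside

inside=yes margin=2799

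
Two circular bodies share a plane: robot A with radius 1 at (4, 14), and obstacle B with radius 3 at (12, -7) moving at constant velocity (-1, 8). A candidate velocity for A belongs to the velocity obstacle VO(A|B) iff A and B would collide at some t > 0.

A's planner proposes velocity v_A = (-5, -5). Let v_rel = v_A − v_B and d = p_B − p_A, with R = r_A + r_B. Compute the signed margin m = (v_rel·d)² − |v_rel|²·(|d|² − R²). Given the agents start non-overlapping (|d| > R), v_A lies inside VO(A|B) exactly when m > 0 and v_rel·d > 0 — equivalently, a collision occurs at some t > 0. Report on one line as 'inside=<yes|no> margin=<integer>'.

d = (8, -21),  |d|² = 505;  R = 1+3 = 4,  c = 505−4² = 489
v_rel = (-4, -13),  |v_rel|² = 185;  v_rel·d = (-4)·(8) + (-13)·(-21) = 241
185·t² − 482·t + 489 = 0  ⇒  m = 241² − 185·489 = -32384
m = -32384 < 0,  v_rel·d = 241 > 0  ⇒  outside

inside=no margin=-32384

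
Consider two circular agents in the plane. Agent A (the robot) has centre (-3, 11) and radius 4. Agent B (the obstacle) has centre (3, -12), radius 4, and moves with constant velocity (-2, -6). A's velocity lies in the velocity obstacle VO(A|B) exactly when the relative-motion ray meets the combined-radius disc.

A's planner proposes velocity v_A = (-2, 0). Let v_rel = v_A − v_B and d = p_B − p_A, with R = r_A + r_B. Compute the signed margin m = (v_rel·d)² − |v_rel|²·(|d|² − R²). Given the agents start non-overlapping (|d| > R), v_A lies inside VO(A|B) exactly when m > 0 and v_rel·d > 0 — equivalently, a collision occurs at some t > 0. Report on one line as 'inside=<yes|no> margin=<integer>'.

d = (6, -23),  |d|² = 565;  R = 4+4 = 8,  c = 565−8² = 501
v_rel = (0, 6),  |v_rel|² = 36;  v_rel·d = (0)·(6) + (6)·(-23) = -138
36·t² + 276·t + 501 = 0  ⇒  m = (-138)² − 36·501 = 1008
m = 1008 > 0,  v_rel·d = -138 < 0  ⇒  outside

inside=no margin=1008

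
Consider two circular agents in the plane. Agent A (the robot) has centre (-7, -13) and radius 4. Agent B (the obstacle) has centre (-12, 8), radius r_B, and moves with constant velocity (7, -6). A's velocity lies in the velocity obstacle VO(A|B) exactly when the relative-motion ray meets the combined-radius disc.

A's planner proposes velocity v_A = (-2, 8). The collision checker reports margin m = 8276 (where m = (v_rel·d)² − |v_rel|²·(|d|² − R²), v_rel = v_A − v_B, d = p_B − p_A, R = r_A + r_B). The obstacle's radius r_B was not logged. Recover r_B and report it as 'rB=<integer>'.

m = 8276
d = (-5, 21);  v_rel = (-9, 14),  |v_rel|² = 277
v_rel×d = (-9)·(21) − (14)·(-5) = -119
since m = R²·277 − (-119)²:  R² = (14161 + 8276) / 277 = 81
R = √81 = 9  ⇒  r_B = 9 − 4 = 5

rB=5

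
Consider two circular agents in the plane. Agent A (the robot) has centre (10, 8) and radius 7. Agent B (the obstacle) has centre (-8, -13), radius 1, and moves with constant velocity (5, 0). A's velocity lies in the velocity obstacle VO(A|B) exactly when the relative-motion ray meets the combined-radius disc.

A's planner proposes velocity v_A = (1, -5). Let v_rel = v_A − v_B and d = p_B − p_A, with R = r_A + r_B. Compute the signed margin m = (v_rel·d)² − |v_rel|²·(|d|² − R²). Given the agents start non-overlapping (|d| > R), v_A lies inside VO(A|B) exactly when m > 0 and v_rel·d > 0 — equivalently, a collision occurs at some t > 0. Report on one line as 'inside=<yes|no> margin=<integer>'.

d = (-18, -21),  |d|² = 765;  R = 7+1 = 8,  c = 765−8² = 701
v_rel = (-4, -5),  |v_rel|² = 41;  v_rel·d = (-4)·(-18) + (-5)·(-21) = 177
41·t² − 354·t + 701 = 0  ⇒  m = 177² − 41·701 = 2588
m = 2588 > 0,  v_rel·d = 177 > 0  ⇒  inside

inside=yes margin=2588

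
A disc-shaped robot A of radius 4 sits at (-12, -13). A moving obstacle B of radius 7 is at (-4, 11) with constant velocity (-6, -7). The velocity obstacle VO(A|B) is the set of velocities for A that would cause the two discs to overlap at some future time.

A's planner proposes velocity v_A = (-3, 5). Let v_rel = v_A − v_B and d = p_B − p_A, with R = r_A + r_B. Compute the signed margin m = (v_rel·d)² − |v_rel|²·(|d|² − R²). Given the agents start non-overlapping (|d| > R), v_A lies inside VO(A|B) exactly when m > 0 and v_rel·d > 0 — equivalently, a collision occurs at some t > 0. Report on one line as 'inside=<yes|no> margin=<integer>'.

d = (8, 24),  |d|² = 640;  R = 4+7 = 11,  c = 640−11² = 519
v_rel = (3, 12),  |v_rel|² = 153;  v_rel·d = (3)·(8) + (12)·(24) = 312
153·t² − 624·t + 519 = 0  ⇒  m = 312² − 153·519 = 17937
m = 17937 > 0,  v_rel·d = 312 > 0  ⇒  inside

inside=yes margin=17937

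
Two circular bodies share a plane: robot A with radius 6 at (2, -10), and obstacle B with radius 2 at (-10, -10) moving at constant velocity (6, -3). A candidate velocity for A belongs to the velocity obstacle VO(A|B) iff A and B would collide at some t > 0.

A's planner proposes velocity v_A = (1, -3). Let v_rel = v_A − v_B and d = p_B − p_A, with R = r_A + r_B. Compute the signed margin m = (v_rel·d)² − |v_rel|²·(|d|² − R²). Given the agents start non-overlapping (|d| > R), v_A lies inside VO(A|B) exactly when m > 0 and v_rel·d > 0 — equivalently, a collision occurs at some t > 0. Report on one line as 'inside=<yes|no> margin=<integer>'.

d = (-12, 0),  |d|² = 144;  R = 6+2 = 8,  c = 144−8² = 80
v_rel = (-5, 0),  |v_rel|² = 25;  v_rel·d = (-5)·(-12) + (0)·(0) = 60
25·t² − 120·t + 80 = 0  ⇒  m = 60² − 25·80 = 1600
m = 1600 > 0,  v_rel·d = 60 > 0  ⇒  inside

inside=yes margin=1600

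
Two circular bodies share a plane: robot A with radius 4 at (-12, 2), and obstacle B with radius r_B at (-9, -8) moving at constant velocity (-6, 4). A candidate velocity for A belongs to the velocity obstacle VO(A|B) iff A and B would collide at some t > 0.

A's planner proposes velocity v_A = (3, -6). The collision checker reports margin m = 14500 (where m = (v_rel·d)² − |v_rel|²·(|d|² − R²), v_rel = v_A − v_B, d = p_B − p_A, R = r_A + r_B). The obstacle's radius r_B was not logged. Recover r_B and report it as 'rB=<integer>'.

m = 14500
d = (3, -10);  v_rel = (9, -10),  |v_rel|² = 181
v_rel×d = (9)·(-10) − (-10)·(3) = -60
since m = R²·181 − (-60)²:  R² = (3600 + 14500) / 181 = 100
R = √100 = 10  ⇒  r_B = 10 − 4 = 6

rB=6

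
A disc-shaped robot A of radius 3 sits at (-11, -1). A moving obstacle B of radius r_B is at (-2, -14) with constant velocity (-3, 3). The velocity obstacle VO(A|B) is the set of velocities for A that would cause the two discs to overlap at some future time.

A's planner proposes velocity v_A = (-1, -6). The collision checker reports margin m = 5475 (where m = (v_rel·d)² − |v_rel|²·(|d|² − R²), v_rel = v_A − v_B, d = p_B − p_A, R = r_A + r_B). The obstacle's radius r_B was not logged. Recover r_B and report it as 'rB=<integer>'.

m = 5475
d = (9, -13);  v_rel = (2, -9),  |v_rel|² = 85
v_rel×d = (2)·(-13) − (-9)·(9) = 55
since m = R²·85 − 55²:  R² = (3025 + 5475) / 85 = 100
R = √100 = 10  ⇒  r_B = 10 − 3 = 7

rB=7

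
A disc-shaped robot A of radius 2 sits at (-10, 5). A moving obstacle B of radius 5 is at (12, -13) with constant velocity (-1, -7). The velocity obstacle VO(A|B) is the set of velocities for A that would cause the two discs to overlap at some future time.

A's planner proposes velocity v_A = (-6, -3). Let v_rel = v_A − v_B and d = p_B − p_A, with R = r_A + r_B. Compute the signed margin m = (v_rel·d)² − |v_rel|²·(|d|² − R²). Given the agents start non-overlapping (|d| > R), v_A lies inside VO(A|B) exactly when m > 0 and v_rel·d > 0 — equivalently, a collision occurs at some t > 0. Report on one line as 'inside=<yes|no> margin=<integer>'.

d = (22, -18),  |d|² = 808;  R = 2+5 = 7,  c = 808−7² = 759
v_rel = (-5, 4),  |v_rel|² = 41;  v_rel·d = (-5)·(22) + (4)·(-18) = -182
41·t² + 364·t + 759 = 0  ⇒  m = (-182)² − 41·759 = 2005
m = 2005 > 0,  v_rel·d = -182 < 0  ⇒  outside

inside=no margin=2005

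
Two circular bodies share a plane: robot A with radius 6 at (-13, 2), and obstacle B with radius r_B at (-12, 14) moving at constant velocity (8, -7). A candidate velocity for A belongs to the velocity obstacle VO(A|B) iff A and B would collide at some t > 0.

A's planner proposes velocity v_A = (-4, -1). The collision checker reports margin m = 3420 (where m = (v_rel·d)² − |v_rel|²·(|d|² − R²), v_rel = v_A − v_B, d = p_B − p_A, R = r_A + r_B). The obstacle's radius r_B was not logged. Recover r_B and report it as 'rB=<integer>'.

m = 3420
d = (1, 12);  v_rel = (-12, 6),  |v_rel|² = 180
v_rel×d = (-12)·(12) − (6)·(1) = -150
since m = R²·180 − (-150)²:  R² = (22500 + 3420) / 180 = 144
R = √144 = 12  ⇒  r_B = 12 − 6 = 6

rB=6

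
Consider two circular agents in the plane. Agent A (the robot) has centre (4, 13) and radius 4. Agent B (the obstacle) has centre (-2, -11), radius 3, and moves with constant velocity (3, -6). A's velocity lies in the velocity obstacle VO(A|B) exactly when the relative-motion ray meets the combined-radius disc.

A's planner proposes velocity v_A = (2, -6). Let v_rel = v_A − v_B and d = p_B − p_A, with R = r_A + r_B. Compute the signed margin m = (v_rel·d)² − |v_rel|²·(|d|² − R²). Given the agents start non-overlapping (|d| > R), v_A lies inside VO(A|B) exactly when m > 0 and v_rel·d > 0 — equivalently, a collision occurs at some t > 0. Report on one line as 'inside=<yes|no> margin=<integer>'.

d = (-6, -24),  |d|² = 612;  R = 4+3 = 7,  c = 612−7² = 563
v_rel = (-1, 0),  |v_rel|² = 1;  v_rel·d = (-1)·(-6) + (0)·(-24) = 6
1·t² − 12·t + 563 = 0  ⇒  m = 6² − 1·563 = -527
m = -527 < 0,  v_rel·d = 6 > 0  ⇒  outside

inside=no margin=-527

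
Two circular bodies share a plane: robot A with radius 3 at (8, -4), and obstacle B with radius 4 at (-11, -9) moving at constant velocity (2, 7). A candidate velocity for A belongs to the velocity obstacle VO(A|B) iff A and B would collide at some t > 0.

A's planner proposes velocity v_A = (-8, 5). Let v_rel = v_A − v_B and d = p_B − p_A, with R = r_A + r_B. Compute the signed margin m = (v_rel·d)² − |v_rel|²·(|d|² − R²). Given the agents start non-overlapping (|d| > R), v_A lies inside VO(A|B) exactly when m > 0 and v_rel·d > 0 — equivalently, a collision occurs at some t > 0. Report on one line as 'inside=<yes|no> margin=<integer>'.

d = (-19, -5),  |d|² = 386;  R = 3+4 = 7,  c = 386−7² = 337
v_rel = (-10, -2),  |v_rel|² = 104;  v_rel·d = (-10)·(-19) + (-2)·(-5) = 200
104·t² − 400·t + 337 = 0  ⇒  m = 200² − 104·337 = 4952
m = 4952 > 0,  v_rel·d = 200 > 0  ⇒  inside

inside=yes margin=4952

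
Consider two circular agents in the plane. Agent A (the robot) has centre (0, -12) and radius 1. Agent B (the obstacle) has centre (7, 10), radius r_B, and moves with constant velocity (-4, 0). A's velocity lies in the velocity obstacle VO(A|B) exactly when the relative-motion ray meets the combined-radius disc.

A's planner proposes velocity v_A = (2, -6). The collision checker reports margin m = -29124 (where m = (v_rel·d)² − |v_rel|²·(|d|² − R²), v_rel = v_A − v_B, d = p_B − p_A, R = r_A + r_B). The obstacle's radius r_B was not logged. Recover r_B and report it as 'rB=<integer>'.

m = -29124
d = (7, 22);  v_rel = (6, -6),  |v_rel|² = 72
v_rel×d = (6)·(22) − (-6)·(7) = 174
since m = R²·72 − 174²:  R² = (30276 + -29124) / 72 = 16
R = √16 = 4  ⇒  r_B = 4 − 1 = 3

rB=3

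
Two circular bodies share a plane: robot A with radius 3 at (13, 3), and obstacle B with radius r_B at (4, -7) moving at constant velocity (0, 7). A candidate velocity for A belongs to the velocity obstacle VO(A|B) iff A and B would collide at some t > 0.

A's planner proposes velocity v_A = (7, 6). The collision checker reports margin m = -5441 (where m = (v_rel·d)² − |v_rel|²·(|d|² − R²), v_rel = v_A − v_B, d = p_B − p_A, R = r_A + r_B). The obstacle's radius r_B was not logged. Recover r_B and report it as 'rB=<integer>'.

m = -5441
d = (-9, -10);  v_rel = (7, -1),  |v_rel|² = 50
v_rel×d = (7)·(-10) − (-1)·(-9) = -79
since m = R²·50 − (-79)²:  R² = (6241 + -5441) / 50 = 16
R = √16 = 4  ⇒  r_B = 4 − 3 = 1

rB=1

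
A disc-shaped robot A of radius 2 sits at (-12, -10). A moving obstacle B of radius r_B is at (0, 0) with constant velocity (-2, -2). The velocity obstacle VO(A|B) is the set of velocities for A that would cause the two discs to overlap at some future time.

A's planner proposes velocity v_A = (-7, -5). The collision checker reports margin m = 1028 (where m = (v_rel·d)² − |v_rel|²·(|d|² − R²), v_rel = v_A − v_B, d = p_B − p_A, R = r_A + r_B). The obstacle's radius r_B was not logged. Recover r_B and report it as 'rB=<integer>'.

m = 1028
d = (12, 10);  v_rel = (-5, -3),  |v_rel|² = 34
v_rel×d = (-5)·(10) − (-3)·(12) = -14
since m = R²·34 − (-14)²:  R² = (196 + 1028) / 34 = 36
R = √36 = 6  ⇒  r_B = 6 − 2 = 4

rB=4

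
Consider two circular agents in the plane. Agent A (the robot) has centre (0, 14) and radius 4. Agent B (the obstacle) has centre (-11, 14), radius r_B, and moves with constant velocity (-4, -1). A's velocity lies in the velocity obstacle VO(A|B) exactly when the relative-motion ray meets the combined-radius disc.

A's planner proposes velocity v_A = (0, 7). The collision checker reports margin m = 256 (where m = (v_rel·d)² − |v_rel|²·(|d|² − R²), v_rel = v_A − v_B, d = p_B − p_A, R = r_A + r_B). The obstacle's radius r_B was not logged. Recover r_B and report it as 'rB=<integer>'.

m = 256
d = (-11, 0);  v_rel = (4, 8),  |v_rel|² = 80
v_rel×d = (4)·(0) − (8)·(-11) = 88
since m = R²·80 − 88²:  R² = (7744 + 256) / 80 = 100
R = √100 = 10  ⇒  r_B = 10 − 4 = 6

rB=6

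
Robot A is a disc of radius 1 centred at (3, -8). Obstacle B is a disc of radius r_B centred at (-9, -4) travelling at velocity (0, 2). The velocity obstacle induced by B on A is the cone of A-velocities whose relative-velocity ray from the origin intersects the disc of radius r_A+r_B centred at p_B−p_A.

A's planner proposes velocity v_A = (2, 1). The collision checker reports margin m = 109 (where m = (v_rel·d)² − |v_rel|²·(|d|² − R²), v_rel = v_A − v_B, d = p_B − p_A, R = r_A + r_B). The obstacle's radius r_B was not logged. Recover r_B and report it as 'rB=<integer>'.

m = 109
d = (-12, 4);  v_rel = (2, -1),  |v_rel|² = 5
v_rel×d = (2)·(4) − (-1)·(-12) = -4
since m = R²·5 − (-4)²:  R² = (16 + 109) / 5 = 25
R = √25 = 5  ⇒  r_B = 5 − 1 = 4

rB=4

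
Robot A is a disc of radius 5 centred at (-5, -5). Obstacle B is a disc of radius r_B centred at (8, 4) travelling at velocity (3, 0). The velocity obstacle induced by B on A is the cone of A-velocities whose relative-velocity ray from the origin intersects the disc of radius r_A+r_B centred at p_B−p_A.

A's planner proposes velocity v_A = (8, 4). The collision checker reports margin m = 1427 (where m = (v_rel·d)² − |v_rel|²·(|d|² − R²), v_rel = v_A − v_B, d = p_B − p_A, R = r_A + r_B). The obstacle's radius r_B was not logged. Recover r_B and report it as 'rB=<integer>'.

m = 1427
d = (13, 9);  v_rel = (5, 4),  |v_rel|² = 41
v_rel×d = (5)·(9) − (4)·(13) = -7
since m = R²·41 − (-7)²:  R² = (49 + 1427) / 41 = 36
R = √36 = 6  ⇒  r_B = 6 − 5 = 1

rB=1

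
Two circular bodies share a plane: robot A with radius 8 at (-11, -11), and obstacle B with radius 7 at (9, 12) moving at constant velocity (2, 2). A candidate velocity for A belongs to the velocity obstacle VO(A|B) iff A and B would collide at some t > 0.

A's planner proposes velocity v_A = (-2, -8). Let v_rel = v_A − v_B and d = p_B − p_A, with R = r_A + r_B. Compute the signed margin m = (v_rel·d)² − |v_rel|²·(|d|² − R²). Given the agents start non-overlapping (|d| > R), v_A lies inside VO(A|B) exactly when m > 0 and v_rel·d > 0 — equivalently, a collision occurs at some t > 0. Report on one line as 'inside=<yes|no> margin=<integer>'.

d = (20, 23),  |d|² = 929;  R = 8+7 = 15,  c = 929−15² = 704
v_rel = (-4, -10),  |v_rel|² = 116;  v_rel·d = (-4)·(20) + (-10)·(23) = -310
116·t² + 620·t + 704 = 0  ⇒  m = (-310)² − 116·704 = 14436
m = 14436 > 0,  v_rel·d = -310 < 0  ⇒  outside

inside=no margin=14436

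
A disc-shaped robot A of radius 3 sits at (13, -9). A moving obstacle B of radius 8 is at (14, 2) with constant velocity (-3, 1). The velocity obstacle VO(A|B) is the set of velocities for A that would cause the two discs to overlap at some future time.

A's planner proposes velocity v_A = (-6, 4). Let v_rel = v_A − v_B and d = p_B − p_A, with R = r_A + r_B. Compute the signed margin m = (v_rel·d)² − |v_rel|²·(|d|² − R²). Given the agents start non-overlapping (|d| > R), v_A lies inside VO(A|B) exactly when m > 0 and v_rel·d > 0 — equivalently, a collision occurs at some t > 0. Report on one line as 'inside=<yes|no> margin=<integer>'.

d = (1, 11),  |d|² = 122;  R = 3+8 = 11,  c = 122−11² = 1
v_rel = (-3, 3),  |v_rel|² = 18;  v_rel·d = (-3)·(1) + (3)·(11) = 30
18·t² − 60·t + 1 = 0  ⇒  m = 30² − 18·1 = 882
m = 882 > 0,  v_rel·d = 30 > 0  ⇒  inside

inside=yes margin=882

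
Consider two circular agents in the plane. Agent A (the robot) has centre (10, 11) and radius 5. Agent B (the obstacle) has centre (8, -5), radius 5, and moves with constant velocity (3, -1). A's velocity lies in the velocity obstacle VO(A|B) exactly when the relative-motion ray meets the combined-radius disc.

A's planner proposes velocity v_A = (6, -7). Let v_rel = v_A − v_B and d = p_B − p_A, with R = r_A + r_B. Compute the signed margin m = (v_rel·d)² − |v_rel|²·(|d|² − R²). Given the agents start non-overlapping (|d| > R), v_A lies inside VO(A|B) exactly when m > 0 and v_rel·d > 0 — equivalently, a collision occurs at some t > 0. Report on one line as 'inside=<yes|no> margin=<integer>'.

d = (-2, -16),  |d|² = 260;  R = 5+5 = 10,  c = 260−10² = 160
v_rel = (3, -6),  |v_rel|² = 45;  v_rel·d = (3)·(-2) + (-6)·(-16) = 90
45·t² − 180·t + 160 = 0  ⇒  m = 90² − 45·160 = 900
m = 900 > 0,  v_rel·d = 90 > 0  ⇒  inside

inside=yes margin=900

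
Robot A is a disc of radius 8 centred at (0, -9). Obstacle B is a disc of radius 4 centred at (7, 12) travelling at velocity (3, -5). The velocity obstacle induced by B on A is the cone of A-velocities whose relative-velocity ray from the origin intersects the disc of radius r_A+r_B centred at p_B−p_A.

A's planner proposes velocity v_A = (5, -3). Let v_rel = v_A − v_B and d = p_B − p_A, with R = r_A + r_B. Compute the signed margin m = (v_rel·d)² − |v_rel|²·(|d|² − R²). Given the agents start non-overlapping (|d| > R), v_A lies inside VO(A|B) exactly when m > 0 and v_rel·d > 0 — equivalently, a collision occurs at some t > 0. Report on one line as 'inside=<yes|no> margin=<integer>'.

d = (7, 21),  |d|² = 490;  R = 8+4 = 12,  c = 490−12² = 346
v_rel = (2, 2),  |v_rel|² = 8;  v_rel·d = (2)·(7) + (2)·(21) = 56
8·t² − 112·t + 346 = 0  ⇒  m = 56² − 8·346 = 368
m = 368 > 0,  v_rel·d = 56 > 0  ⇒  inside

inside=yes margin=368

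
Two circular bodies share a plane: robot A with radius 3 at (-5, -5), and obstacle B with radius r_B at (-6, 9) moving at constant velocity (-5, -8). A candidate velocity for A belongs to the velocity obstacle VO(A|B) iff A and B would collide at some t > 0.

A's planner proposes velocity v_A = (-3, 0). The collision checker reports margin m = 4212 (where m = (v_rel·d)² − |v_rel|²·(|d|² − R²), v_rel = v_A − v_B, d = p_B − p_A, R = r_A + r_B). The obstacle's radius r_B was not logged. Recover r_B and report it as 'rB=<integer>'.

m = 4212
d = (-1, 14);  v_rel = (2, 8),  |v_rel|² = 68
v_rel×d = (2)·(14) − (8)·(-1) = 36
since m = R²·68 − 36²:  R² = (1296 + 4212) / 68 = 81
R = √81 = 9  ⇒  r_B = 9 − 3 = 6

rB=6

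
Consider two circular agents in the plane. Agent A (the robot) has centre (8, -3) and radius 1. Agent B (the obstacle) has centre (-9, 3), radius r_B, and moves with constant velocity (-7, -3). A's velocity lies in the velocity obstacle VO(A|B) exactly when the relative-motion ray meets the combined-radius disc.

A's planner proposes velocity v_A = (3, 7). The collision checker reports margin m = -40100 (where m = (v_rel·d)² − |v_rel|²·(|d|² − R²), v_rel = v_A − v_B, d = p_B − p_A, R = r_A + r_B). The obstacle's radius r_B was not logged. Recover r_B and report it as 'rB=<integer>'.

m = -40100
d = (-17, 6);  v_rel = (10, 10),  |v_rel|² = 200
v_rel×d = (10)·(6) − (10)·(-17) = 230
since m = R²·200 − 230²:  R² = (52900 + -40100) / 200 = 64
R = √64 = 8  ⇒  r_B = 8 − 1 = 7

rB=7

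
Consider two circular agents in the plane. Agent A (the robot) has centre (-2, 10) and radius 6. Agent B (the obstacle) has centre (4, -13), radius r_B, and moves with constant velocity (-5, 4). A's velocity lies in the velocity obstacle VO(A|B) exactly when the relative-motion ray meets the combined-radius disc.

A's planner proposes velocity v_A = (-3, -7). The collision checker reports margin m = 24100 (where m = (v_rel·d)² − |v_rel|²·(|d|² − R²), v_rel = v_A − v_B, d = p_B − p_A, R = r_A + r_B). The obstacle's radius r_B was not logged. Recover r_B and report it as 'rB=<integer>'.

m = 24100
d = (6, -23);  v_rel = (2, -11),  |v_rel|² = 125
v_rel×d = (2)·(-23) − (-11)·(6) = 20
since m = R²·125 − 20²:  R² = (400 + 24100) / 125 = 196
R = √196 = 14  ⇒  r_B = 14 − 6 = 8

rB=8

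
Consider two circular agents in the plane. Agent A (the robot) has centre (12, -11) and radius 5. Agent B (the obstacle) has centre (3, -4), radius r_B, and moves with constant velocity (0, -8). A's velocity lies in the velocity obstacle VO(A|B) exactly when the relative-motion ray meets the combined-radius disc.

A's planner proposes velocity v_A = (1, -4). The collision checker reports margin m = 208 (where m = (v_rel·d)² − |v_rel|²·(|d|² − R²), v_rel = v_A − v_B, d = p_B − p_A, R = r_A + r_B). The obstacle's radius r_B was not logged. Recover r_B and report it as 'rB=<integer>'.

m = 208
d = (-9, 7);  v_rel = (1, 4),  |v_rel|² = 17
v_rel×d = (1)·(7) − (4)·(-9) = 43
since m = R²·17 − 43²:  R² = (1849 + 208) / 17 = 121
R = √121 = 11  ⇒  r_B = 11 − 5 = 6

rB=6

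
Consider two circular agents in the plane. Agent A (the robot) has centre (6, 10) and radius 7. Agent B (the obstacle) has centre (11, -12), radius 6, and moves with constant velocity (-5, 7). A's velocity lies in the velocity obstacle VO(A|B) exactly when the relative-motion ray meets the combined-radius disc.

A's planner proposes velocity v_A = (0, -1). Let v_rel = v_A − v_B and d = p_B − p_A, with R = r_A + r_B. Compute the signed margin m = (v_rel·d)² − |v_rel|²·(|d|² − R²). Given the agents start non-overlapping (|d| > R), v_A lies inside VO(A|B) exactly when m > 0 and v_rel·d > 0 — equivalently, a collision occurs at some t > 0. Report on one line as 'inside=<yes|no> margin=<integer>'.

d = (5, -22),  |d|² = 509;  R = 7+6 = 13,  c = 509−13² = 340
v_rel = (5, -8),  |v_rel|² = 89;  v_rel·d = (5)·(5) + (-8)·(-22) = 201
89·t² − 402·t + 340 = 0  ⇒  m = 201² − 89·340 = 10141
m = 10141 > 0,  v_rel·d = 201 > 0  ⇒  inside

inside=yes margin=10141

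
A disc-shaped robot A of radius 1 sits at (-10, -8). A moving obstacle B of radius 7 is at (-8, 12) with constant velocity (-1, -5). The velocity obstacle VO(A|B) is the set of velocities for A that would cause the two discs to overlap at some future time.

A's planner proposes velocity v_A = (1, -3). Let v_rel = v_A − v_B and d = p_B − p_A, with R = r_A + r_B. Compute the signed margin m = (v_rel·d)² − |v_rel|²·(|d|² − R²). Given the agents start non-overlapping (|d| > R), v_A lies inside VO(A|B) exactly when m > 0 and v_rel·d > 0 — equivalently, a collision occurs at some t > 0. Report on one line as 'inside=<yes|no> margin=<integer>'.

d = (2, 20),  |d|² = 404;  R = 1+7 = 8,  c = 404−8² = 340
v_rel = (2, 2),  |v_rel|² = 8;  v_rel·d = (2)·(2) + (2)·(20) = 44
8·t² − 88·t + 340 = 0  ⇒  m = 44² − 8·340 = -784
m = -784 < 0,  v_rel·d = 44 > 0  ⇒  outside

inside=no margin=-784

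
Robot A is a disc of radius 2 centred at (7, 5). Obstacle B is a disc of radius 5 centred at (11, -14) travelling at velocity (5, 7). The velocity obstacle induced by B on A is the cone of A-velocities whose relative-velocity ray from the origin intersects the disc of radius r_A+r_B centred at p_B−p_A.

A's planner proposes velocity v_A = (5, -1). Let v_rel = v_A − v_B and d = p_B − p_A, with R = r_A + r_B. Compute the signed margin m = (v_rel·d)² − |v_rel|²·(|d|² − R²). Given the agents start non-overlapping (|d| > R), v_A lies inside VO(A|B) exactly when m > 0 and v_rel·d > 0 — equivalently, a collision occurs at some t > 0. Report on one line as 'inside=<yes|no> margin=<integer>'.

d = (4, -19),  |d|² = 377;  R = 2+5 = 7,  c = 377−7² = 328
v_rel = (0, -8),  |v_rel|² = 64;  v_rel·d = (0)·(4) + (-8)·(-19) = 152
64·t² − 304·t + 328 = 0  ⇒  m = 152² − 64·328 = 2112
m = 2112 > 0,  v_rel·d = 152 > 0  ⇒  inside

inside=yes margin=2112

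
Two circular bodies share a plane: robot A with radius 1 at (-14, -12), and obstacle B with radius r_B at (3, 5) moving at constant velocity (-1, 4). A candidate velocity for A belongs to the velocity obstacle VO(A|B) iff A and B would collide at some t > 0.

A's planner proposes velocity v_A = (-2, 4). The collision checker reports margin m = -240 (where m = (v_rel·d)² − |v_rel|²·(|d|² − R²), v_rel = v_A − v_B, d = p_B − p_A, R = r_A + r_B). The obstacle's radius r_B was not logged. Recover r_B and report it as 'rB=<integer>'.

m = -240
d = (17, 17);  v_rel = (-1, 0),  |v_rel|² = 1
v_rel×d = (-1)·(17) − (0)·(17) = -17
since m = R²·1 − (-17)²:  R² = (289 + -240) / 1 = 49
R = √49 = 7  ⇒  r_B = 7 − 1 = 6

rB=6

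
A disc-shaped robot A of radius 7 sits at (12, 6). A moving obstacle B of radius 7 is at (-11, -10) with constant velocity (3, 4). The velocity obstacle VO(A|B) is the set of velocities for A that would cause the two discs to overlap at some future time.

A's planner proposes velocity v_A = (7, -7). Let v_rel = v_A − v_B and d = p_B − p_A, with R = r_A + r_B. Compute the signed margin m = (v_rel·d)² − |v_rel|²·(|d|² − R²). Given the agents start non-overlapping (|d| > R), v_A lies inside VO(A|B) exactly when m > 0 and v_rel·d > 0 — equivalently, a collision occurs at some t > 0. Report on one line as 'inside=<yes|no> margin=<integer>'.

d = (-23, -16),  |d|² = 785;  R = 7+7 = 14,  c = 785−14² = 589
v_rel = (4, -11),  |v_rel|² = 137;  v_rel·d = (4)·(-23) + (-11)·(-16) = 84
137·t² − 168·t + 589 = 0  ⇒  m = 84² − 137·589 = -73637
m = -73637 < 0,  v_rel·d = 84 > 0  ⇒  outside

inside=no margin=-73637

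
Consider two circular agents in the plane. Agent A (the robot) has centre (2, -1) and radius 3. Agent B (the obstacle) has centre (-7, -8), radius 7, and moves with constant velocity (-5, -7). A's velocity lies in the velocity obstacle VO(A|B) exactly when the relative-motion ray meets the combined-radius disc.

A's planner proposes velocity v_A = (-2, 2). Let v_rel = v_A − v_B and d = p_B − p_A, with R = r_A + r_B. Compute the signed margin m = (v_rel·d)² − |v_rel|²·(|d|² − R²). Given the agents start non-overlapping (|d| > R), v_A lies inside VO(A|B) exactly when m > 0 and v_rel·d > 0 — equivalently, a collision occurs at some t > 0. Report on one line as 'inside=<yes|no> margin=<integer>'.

d = (-9, -7),  |d|² = 130;  R = 3+7 = 10,  c = 130−10² = 30
v_rel = (3, 9),  |v_rel|² = 90;  v_rel·d = (3)·(-9) + (9)·(-7) = -90
90·t² + 180·t + 30 = 0  ⇒  m = (-90)² − 90·30 = 5400
m = 5400 > 0,  v_rel·d = -90 < 0  ⇒  outside

inside=no margin=5400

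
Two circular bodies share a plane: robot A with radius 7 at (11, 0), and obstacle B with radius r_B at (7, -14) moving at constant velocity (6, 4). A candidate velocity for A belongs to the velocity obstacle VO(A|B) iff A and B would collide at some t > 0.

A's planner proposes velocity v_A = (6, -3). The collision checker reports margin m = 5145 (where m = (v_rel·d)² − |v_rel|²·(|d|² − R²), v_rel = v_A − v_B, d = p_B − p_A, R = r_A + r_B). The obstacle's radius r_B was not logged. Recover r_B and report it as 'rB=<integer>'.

m = 5145
d = (-4, -14);  v_rel = (0, -7),  |v_rel|² = 49
v_rel×d = (0)·(-14) − (-7)·(-4) = -28
since m = R²·49 − (-28)²:  R² = (784 + 5145) / 49 = 121
R = √121 = 11  ⇒  r_B = 11 − 7 = 4

rB=4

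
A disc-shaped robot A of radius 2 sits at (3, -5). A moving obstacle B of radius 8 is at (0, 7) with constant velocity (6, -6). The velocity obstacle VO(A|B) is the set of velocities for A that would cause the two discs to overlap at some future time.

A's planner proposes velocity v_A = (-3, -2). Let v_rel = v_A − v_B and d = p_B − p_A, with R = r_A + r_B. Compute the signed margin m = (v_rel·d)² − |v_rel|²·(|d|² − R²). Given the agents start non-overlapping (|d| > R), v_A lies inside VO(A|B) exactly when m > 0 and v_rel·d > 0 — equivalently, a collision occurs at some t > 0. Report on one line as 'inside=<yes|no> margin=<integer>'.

d = (-3, 12),  |d|² = 153;  R = 2+8 = 10,  c = 153−10² = 53
v_rel = (-9, 4),  |v_rel|² = 97;  v_rel·d = (-9)·(-3) + (4)·(12) = 75
97·t² − 150·t + 53 = 0  ⇒  m = 75² − 97·53 = 484
m = 484 > 0,  v_rel·d = 75 > 0  ⇒  inside

inside=yes margin=484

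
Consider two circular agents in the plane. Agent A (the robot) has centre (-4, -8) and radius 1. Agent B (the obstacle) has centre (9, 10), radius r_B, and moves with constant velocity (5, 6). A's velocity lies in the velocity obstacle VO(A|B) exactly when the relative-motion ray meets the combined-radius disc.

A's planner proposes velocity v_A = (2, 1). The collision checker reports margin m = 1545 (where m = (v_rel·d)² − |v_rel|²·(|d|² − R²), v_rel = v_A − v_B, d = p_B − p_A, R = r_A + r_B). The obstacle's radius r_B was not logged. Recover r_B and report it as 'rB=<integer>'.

m = 1545
d = (13, 18);  v_rel = (-3, -5),  |v_rel|² = 34
v_rel×d = (-3)·(18) − (-5)·(13) = 11
since m = R²·34 − 11²:  R² = (121 + 1545) / 34 = 49
R = √49 = 7  ⇒  r_B = 7 − 1 = 6

rB=6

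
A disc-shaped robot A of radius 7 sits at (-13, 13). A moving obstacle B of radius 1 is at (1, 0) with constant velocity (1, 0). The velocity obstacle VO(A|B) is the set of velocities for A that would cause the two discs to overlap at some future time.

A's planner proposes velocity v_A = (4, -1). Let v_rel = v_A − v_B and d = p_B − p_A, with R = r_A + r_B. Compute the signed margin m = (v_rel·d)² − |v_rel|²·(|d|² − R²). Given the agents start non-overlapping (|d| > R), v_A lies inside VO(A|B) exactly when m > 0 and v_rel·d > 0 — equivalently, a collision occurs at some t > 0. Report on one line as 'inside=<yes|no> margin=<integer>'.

d = (14, -13),  |d|² = 365;  R = 7+1 = 8,  c = 365−8² = 301
v_rel = (3, -1),  |v_rel|² = 10;  v_rel·d = (3)·(14) + (-1)·(-13) = 55
10·t² − 110·t + 301 = 0  ⇒  m = 55² − 10·301 = 15
m = 15 > 0,  v_rel·d = 55 > 0  ⇒  inside

inside=yes margin=15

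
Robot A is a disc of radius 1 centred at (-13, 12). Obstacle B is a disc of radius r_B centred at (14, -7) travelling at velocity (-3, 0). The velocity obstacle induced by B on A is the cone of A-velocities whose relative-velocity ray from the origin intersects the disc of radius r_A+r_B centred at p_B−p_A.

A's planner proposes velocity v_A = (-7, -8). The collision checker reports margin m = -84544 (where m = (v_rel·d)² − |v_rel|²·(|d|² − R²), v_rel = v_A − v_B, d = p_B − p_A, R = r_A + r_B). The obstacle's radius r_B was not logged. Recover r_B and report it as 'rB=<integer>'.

m = -84544
d = (27, -19);  v_rel = (-4, -8),  |v_rel|² = 80
v_rel×d = (-4)·(-19) − (-8)·(27) = 292
since m = R²·80 − 292²:  R² = (85264 + -84544) / 80 = 9
R = √9 = 3  ⇒  r_B = 3 − 1 = 2

rB=2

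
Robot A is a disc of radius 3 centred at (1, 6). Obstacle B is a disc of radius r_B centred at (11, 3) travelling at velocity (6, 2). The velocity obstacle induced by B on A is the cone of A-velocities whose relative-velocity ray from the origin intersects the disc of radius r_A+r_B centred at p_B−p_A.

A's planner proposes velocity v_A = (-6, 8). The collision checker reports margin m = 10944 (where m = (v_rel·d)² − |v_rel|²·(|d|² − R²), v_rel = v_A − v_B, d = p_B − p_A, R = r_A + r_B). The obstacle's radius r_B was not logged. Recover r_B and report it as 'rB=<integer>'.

m = 10944
d = (10, -3);  v_rel = (-12, 6),  |v_rel|² = 180
v_rel×d = (-12)·(-3) − (6)·(10) = -24
since m = R²·180 − (-24)²:  R² = (576 + 10944) / 180 = 64
R = √64 = 8  ⇒  r_B = 8 − 3 = 5

rB=5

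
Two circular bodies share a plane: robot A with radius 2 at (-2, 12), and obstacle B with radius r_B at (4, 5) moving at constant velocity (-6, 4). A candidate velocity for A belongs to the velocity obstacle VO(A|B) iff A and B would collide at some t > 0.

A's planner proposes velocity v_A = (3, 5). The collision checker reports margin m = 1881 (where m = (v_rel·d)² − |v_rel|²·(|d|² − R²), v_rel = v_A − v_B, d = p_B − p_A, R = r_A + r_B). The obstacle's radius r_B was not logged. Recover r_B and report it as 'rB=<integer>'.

m = 1881
d = (6, -7);  v_rel = (9, 1),  |v_rel|² = 82
v_rel×d = (9)·(-7) − (1)·(6) = -69
since m = R²·82 − (-69)²:  R² = (4761 + 1881) / 82 = 81
R = √81 = 9  ⇒  r_B = 9 − 2 = 7

rB=7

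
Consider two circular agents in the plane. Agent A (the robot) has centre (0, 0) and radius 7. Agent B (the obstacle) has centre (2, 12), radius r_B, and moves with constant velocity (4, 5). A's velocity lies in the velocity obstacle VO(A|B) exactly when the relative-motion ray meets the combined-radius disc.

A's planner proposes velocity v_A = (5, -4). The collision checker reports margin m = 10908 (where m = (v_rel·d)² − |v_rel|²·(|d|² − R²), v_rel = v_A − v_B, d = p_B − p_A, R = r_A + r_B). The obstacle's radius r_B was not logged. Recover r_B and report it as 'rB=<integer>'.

m = 10908
d = (2, 12);  v_rel = (1, -9),  |v_rel|² = 82
v_rel×d = (1)·(12) − (-9)·(2) = 30
since m = R²·82 − 30²:  R² = (900 + 10908) / 82 = 144
R = √144 = 12  ⇒  r_B = 12 − 7 = 5

rB=5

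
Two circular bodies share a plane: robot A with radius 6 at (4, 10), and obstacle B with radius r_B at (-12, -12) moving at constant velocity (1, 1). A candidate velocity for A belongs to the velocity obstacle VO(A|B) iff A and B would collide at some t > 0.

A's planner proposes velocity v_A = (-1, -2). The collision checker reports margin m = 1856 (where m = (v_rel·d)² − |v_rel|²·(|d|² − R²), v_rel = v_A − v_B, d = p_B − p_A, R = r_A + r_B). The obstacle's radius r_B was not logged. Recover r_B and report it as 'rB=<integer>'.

m = 1856
d = (-16, -22);  v_rel = (-2, -3),  |v_rel|² = 13
v_rel×d = (-2)·(-22) − (-3)·(-16) = -4
since m = R²·13 − (-4)²:  R² = (16 + 1856) / 13 = 144
R = √144 = 12  ⇒  r_B = 12 − 6 = 6

rB=6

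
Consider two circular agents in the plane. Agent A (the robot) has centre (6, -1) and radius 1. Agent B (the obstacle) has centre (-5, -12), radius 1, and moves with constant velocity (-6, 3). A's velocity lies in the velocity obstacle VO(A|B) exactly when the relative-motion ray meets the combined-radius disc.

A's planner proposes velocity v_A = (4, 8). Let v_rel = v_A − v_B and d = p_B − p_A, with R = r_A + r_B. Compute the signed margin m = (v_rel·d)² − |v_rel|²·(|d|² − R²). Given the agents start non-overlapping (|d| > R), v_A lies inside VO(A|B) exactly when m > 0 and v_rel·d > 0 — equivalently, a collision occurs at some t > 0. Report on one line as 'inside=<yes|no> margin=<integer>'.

d = (-11, -11),  |d|² = 242;  R = 1+1 = 2,  c = 242−2² = 238
v_rel = (10, 5),  |v_rel|² = 125;  v_rel·d = (10)·(-11) + (5)·(-11) = -165
125·t² + 330·t + 238 = 0  ⇒  m = (-165)² − 125·238 = -2525
m = -2525 < 0,  v_rel·d = -165 < 0  ⇒  outside

inside=no margin=-2525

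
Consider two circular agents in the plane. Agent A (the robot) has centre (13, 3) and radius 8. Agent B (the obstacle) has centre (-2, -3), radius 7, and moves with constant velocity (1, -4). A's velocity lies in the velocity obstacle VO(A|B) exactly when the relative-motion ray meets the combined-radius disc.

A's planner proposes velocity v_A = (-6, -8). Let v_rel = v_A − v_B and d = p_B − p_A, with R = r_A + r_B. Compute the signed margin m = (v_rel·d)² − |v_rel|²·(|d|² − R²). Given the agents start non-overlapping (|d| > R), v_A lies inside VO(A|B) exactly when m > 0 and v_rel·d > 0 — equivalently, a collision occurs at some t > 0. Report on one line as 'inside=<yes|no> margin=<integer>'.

d = (-15, -6),  |d|² = 261;  R = 8+7 = 15,  c = 261−15² = 36
v_rel = (-7, -4),  |v_rel|² = 65;  v_rel·d = (-7)·(-15) + (-4)·(-6) = 129
65·t² − 258·t + 36 = 0  ⇒  m = 129² − 65·36 = 14301
m = 14301 > 0,  v_rel·d = 129 > 0  ⇒  inside

inside=yes margin=14301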